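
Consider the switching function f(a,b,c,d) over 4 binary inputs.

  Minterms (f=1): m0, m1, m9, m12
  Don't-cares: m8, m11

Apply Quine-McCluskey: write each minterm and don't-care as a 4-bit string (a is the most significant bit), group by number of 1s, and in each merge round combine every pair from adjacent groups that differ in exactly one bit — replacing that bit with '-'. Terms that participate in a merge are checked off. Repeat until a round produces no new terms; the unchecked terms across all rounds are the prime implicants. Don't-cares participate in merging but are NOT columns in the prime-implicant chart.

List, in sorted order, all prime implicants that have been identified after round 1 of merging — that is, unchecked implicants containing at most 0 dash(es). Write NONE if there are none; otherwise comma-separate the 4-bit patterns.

NONE

size-2^0 implicants → 0000(✓)  0001(✓)  1000(✓)  1001(✓)  1011(✓)  1100(✓)
size-2^1 implicants → -000(✓)  -001(✓)  000-(✓)  1-00  10-1  100-(✓)
size-2^2 implicants → -00-
Unchecked terms (primes): -00-, 1-00, 10-1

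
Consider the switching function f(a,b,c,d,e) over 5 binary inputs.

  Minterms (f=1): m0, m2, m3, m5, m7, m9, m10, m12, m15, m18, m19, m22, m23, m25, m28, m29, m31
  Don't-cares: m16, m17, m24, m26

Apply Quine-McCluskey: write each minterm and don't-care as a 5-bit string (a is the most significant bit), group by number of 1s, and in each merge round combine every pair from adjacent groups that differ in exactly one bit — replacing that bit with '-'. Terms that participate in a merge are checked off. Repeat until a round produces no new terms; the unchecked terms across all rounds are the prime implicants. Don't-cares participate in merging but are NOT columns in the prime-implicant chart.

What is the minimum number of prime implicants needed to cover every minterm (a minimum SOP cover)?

9

Round 0: 00000✓ 00010✓ 00011✓ 00101✓ 00111✓ 01001✓ 01010✓ 01100✓ 01111✓ 10000✓ 10001✓ 10010✓ 10011✓ 10110✓ 10111✓ 11000✓ 11001✓ 11010✓ 11100✓ 11101✓ 11111✓
Round 1: -0000✓ -0010✓ -0011✓ -0111✓ -1001 -1010✓ -1100 -1111✓ 0-010✓ 0-111✓ 00-11✓ 000-0✓ 0001-✓ 001-1 1-000✓ 1-001✓ 1-010✓ 1-111✓ 10-10✓ 10-11✓ 100-0✓ 100-1✓ 1000-✓ 1001-✓ 1011-✓ 11-00✓ 11-01✓ 110-0✓ 1100-✓ 111-1 1110-✓
Round 2: --010 --111 -0-11 -00-0 -001- 1-0-0 1-00- 10-1- 100-- 11-0-
PIs = {--010, --111, -0-11, -00-0, -001-, -1001, -1100, 001-1, 1-0-0, 1-00-, 10-1-, 100--, 11-0-, 111-1}
Coverage chart:
  m0: -00-0 ←essential
  m2: --010,-00-0,-001-
  m3: -0-11,-001-
  m5: 001-1 ←essential
  m7: --111,-0-11,001-1
  m9: -1001 ←essential
  m10: --010 ←essential
  m12: -1100 ←essential
  m15: --111 ←essential
  m18: --010,-00-0,-001-,1-0-0,10-1-,100--
  m19: -0-11,-001-,10-1-,100--
  m22: 10-1- ←essential
  m23: --111,-0-11,10-1-
  m25: -1001,1-00-,11-0-
  m28: -1100,11-0-
  m29: 11-0-,111-1
  m31: --111,111-1
Essential: --010, --111, -00-0, -1001, -1100, 001-1, 10-1-
Petrick residual → -0-11, 11-0-
Min cover (9 terms): c'de' + cde + b'de + b'c'e' + bc'd'e + bcd'e' + a'b'ce + ab'd + abd'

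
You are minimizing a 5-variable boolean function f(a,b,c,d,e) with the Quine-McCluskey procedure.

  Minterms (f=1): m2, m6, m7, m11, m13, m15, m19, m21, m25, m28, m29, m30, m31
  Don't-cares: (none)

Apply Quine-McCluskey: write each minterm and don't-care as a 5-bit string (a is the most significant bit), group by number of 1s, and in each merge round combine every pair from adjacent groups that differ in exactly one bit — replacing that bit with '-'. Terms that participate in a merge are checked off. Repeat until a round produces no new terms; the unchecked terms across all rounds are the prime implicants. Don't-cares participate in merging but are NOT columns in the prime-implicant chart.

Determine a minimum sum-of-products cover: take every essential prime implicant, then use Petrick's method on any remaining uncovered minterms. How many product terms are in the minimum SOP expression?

Round 0: 00010✓ 00110✓ 00111✓ 01011✓ 01101✓ 01111✓ 10011 10101✓ 11001✓ 11100✓ 11101✓ 11110✓ 11111✓
Round 1: -1101✓ -1111✓ 0-111 00-10 0011- 01-11 011-1✓ 1-101 11-01 111-0✓ 111-1✓ 1110-✓ 1111-✓
Round 2: -11-1 111--
PIs = {-11-1, 0-111, 00-10, 0011-, 01-11, 1-101, 10011, 11-01, 111--}
Coverage chart:
  m2: 00-10 ←essential
  m6: 00-10,0011-
  m7: 0-111,0011-
  m11: 01-11 ←essential
  m13: -11-1 ←essential
  m15: -11-1,0-111,01-11
  m19: 10011 ←essential
  m21: 1-101 ←essential
  m25: 11-01 ←essential
  m28: 111-- ←essential
  m29: -11-1,1-101,11-01,111--
  m30: 111-- ←essential
  m31: -11-1,111--
Essential: -11-1, 00-10, 01-11, 1-101, 10011, 11-01, 111--
Petrick residual → 0-111
Min cover (8 terms): bce + a'cde + a'b'de' + a'bde + acd'e + ab'c'de + abd'e + abc

8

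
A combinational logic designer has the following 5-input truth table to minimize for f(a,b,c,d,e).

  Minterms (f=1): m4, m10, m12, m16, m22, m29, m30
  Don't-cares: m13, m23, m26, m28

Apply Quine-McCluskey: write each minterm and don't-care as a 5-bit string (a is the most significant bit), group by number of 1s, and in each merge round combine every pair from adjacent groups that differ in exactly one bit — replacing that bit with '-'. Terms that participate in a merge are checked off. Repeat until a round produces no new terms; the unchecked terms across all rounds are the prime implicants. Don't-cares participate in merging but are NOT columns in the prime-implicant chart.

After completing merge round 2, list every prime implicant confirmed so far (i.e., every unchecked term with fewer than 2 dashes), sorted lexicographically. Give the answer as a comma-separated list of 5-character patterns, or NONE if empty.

Round 0: 00100✓ 01010✓ 01100✓ 01101✓ 10000 10110✓ 10111✓ 11010✓ 11100✓ 11101✓ 11110✓
Round 1: -1010 -1100✓ -1101✓ 0-100 0110-✓ 1-110 1011- 11-10 111-0 1110-✓
Round 2: -110-
PIs = {-1010, -110-, 0-100, 1-110, 10000, 1011-, 11-10, 111-0}

-1010, 0-100, 1-110, 10000, 1011-, 11-10, 111-0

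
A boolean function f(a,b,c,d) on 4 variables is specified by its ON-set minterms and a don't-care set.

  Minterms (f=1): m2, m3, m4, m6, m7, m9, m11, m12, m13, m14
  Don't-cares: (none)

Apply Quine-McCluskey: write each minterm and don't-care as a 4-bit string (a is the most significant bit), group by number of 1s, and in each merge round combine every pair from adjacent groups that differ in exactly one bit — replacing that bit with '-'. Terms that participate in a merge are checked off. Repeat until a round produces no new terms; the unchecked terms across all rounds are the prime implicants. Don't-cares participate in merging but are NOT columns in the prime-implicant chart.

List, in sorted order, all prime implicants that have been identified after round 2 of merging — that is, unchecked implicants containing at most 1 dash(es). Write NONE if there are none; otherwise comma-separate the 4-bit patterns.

size-2^0 implicants → 0010(✓)  0011(✓)  0100(✓)  0110(✓)  0111(✓)  1001(✓)  1011(✓)  1100(✓)  1101(✓)  1110(✓)
size-2^1 implicants → -011  -100(✓)  -110(✓)  0-10(✓)  0-11(✓)  001-(✓)  01-0(✓)  011-(✓)  1-01  10-1  11-0(✓)  110-
size-2^2 implicants → -1-0  0-1-
Unchecked terms (primes): -011, -1-0, 0-1-, 1-01, 10-1, 110-

-011, 1-01, 10-1, 110-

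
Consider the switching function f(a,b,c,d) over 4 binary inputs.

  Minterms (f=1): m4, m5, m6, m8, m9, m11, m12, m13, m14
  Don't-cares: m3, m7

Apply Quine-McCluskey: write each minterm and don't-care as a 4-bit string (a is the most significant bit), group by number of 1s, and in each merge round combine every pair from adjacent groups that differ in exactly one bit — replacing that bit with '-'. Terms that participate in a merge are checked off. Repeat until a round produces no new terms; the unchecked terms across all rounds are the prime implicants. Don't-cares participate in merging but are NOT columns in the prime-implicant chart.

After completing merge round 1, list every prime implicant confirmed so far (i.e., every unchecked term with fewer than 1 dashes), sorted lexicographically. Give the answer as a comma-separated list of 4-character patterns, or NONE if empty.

NONE

[col 0] 0011*, 0100*, 0101*, 0110*, 0111*, 1000*, 1001*, 1011*, 1100*, 1101*, 1110*
[col 1] -011, -100*, -101*, -110*, 0-11, 01-0*, 01-1*, 010-*, 011-*, 1-00*, 1-01*, 10-1, 100-*, 11-0*, 110-*
[col 2] -1-0, -10-, 01--, 1-0-
Prime implicants: -011, -1-0, -10-, 0-11, 01--, 1-0-, 10-1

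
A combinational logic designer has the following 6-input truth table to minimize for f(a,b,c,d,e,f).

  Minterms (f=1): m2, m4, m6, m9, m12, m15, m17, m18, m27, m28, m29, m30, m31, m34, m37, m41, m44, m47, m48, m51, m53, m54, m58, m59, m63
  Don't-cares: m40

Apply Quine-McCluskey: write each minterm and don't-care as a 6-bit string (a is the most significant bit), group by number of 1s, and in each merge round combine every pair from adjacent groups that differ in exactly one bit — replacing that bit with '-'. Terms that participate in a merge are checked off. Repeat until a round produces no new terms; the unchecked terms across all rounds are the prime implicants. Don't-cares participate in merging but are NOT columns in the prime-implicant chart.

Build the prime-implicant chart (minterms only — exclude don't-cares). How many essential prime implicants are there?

[col 0] 000010*, 000100*, 000110*, 001001*, 001100*, 001111*, 010001, 010010*, 011011*, 011100*, 011101*, 011110*, 011111*, 100010*, 100101*, 101000*, 101001*, 101100*, 101111*, 110000, 110011*, 110101*, 110110, 111010*, 111011*, 111111*
[col 1] -00010, -01001, -01100, -01111*, -11011*, -11111*, 0-0010, 0-1100, 0-1111*, 00-100, 000-10, 0001-0, 011-11*, 0111-0*, 0111-1*, 01110-*, 01111-*, 1-0101, 1-1111*, 101-00, 10100-, 11-011, 111-11*, 11101-
[col 2] --1111, -11-11, 0111--
Prime implicants: --1111, -00010, -01001, -01100, -11-11, 0-0010, 0-1100, 00-100, 000-10, 0001-0, 010001, 0111--, 1-0101, 101-00, 10100-, 11-011, 110000, 110110, 11101-
PI chart (minterm → PIs covering it):
  2 | -00010,0-0010,000-10
  4 | 00-100,0001-0
  6 | 000-10,0001-0
  9 | -01001  (sole → essential)
  12 | -01100,0-1100,00-100
  15 | --1111  (sole → essential)
  17 | 010001  (sole → essential)
  18 | 0-0010  (sole → essential)
  27 | -11-11  (sole → essential)
  28 | 0-1100,0111--
  29 | 0111--  (sole → essential)
  30 | 0111--  (sole → essential)
  31 | --1111,-11-11,0111--
  34 | -00010  (sole → essential)
  37 | 1-0101  (sole → essential)
  41 | -01001,10100-
  44 | -01100,101-00
  47 | --1111  (sole → essential)
  48 | 110000  (sole → essential)
  51 | 11-011  (sole → essential)
  53 | 1-0101  (sole → essential)
  54 | 110110  (sole → essential)
  58 | 11101-  (sole → essential)
  59 | -11-11,11-011,11101-
  63 | --1111,-11-11
Essential prime implicants: --1111, -00010, -01001, -11-11, 0-0010, 010001, 0111--, 1-0101, 11-011, 110000, 110110, 11101-

12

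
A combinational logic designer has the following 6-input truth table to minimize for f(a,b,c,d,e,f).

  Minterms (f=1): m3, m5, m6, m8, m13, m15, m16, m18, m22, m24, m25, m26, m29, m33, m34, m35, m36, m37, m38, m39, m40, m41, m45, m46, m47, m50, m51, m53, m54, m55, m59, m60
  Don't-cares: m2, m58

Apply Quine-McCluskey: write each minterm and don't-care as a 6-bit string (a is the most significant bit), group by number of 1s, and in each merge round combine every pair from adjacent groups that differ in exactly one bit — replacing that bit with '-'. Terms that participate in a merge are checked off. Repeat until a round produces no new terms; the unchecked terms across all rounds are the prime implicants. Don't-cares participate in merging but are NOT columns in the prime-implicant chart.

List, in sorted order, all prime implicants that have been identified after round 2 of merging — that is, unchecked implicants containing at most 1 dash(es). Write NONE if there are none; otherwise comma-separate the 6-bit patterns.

Round 0: 000010✓ 000011✓ 000101✓ 000110✓ 001000✓ 001101✓ 001111✓ 010000✓ 010010✓ 010110✓ 011000✓ 011001✓ 011010✓ 011101✓ 100001✓ 100010✓ 100011✓ 100100✓ 100101✓ 100110✓ 100111✓ 101000✓ 101001✓ 101101✓ 101110✓ 101111✓ 110010✓ 110011✓ 110101✓ 110110✓ 110111✓ 111010✓ 111011✓ 111100
Round 1: -00010✓ -00011✓ -00101✓ -00110✓ -01000 -01101✓ -01111✓ -10010✓ -10110✓ -11010✓ 0-0010✓ 0-0110✓ 0-1000 0-1101 00-101✓ 000-10✓ 00001-✓ 0011-1✓ 01-000✓ 01-010✓ 010-10✓ 0100-0✓ 011-01 0110-0✓ 01100- 1-0010✓ 1-0011✓ 1-0101✓ 1-0110✓ 1-0111✓ 10-001✓ 10-101✓ 10-110✓ 10-111✓ 100-01✓ 100-10✓ 100-11✓ 1000-1✓ 10001-✓ 1001-0✓ 1001-1✓ 10010-✓ 10011-✓ 101-01✓ 10100- 1011-1✓ 10111-✓ 11-010✓ 11-011✓ 110-10✓ 110-11✓ 11001-✓ 1101-1✓ 11011-✓ 11101-✓
Round 2: --0010✓ --0110✓ -0-101 -00-10✓ -0001- -011-1 -1-010 -10-10✓ 0-0-10✓ 01-0-0 1-0-10✓ 1-0-11✓ 1-001-✓ 1-01-1 1-011-✓ 10--01 10-1-1 10-11- 100--1 100-1-✓ 1001-- 11-01- 110-1-✓
Round 3: --0-10 1-0-1-
PIs = {--0-10, -0-101, -0001-, -01000, -011-1, -1-010, 0-1000, 0-1101, 01-0-0, 011-01, 01100-, 1-0-1-, 1-01-1, 10--01, 10-1-1, 10-11-, 100--1, 1001--, 10100-, 11-01-, 111100}

-01000, 0-1000, 0-1101, 011-01, 01100-, 10100-, 111100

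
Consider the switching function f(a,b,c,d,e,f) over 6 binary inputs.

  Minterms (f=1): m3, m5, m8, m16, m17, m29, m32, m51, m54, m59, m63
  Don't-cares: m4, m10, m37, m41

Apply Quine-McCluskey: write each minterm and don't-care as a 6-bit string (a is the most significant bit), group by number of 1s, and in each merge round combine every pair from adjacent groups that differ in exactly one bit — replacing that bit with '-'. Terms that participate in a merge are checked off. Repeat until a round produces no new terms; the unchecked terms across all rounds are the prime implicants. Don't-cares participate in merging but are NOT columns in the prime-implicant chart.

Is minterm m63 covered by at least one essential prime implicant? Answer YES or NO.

size-2^0 implicants → 000011  000100(✓)  000101(✓)  001000(✓)  001010(✓)  010000(✓)  010001(✓)  011101  100000  100101(✓)  101001  110011(✓)  110110  111011(✓)  111111(✓)
size-2^1 implicants → -00101  00010-  0010-0  01000-  11-011  111-11
Unchecked terms (primes): -00101, 000011, 00010-, 0010-0, 01000-, 011101, 100000, 101001, 11-011, 110110, 111-11
Minterm coverage:
  m3 ⊆ 000011 [E]
  m5 ⊆ -00101,00010-
  m8 ⊆ 0010-0 [E]
  m16 ⊆ 01000- [E]
  m17 ⊆ 01000- [E]
  m29 ⊆ 011101 [E]
  m32 ⊆ 100000 [E]
  m51 ⊆ 11-011 [E]
  m54 ⊆ 110110 [E]
  m59 ⊆ 11-011,111-11
  m63 ⊆ 111-11 [E]
E = {000011, 0010-0, 01000-, 011101, 100000, 11-011, 110110, 111-11}

YES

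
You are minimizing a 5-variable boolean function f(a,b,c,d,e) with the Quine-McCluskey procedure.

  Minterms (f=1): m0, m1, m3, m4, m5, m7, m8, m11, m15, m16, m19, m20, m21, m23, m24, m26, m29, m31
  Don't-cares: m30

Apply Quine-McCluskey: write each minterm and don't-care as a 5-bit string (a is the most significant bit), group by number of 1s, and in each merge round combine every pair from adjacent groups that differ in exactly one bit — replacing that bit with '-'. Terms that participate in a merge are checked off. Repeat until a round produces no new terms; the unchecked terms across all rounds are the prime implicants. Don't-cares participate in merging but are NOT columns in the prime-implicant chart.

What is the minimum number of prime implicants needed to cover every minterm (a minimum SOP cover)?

[col 0] 00000*, 00001*, 00011*, 00100*, 00101*, 00111*, 01000*, 01011*, 01111*, 10000*, 10011*, 10100*, 10101*, 10111*, 11000*, 11010*, 11101*, 11110*, 11111*
[col 1] -0000*, -0011*, -0100*, -0101*, -0111*, -1000*, -1111*, 0-000*, 0-011*, 0-111*, 00-00*, 00-01*, 00-11*, 000-1*, 0000-*, 001-1*, 0010-*, 01-11*, 1-000*, 1-101*, 1-111*, 10-00*, 10-11*, 101-1*, 1010-*, 11-10, 110-0, 111-1*, 1111-
[col 2] --000, --111, -0-00, -0-11, -01-1, -010-, 0--11, 00--1, 00-0-, 1-1-1
Prime implicants: --000, --111, -0-00, -0-11, -01-1, -010-, 0--11, 00--1, 00-0-, 1-1-1, 11-10, 110-0, 1111-
PI chart (minterm → PIs covering it):
  0 | --000,-0-00,00-0-
  1 | 00--1,00-0-
  3 | -0-11,0--11,00--1
  4 | -0-00,-010-,00-0-
  5 | -01-1,-010-,00--1,00-0-
  7 | --111,-0-11,-01-1,0--11,00--1
  8 | --000  (sole → essential)
  11 | 0--11  (sole → essential)
  15 | --111,0--11
  16 | --000,-0-00
  19 | -0-11  (sole → essential)
  20 | -0-00,-010-
  21 | -01-1,-010-,1-1-1
  23 | --111,-0-11,-01-1,1-1-1
  24 | --000,110-0
  26 | 11-10,110-0
  29 | 1-1-1  (sole → essential)
  31 | --111,1-1-1,1111-
Essential prime implicants: --000, -0-11, 0--11, 1-1-1
Petrick residual → -0-00, 00--1, 11-10
Minimum SOP uses 7 PIs: c'd'e' + b'd'e' + b'de + a'de + a'b'e + ace + abde'

7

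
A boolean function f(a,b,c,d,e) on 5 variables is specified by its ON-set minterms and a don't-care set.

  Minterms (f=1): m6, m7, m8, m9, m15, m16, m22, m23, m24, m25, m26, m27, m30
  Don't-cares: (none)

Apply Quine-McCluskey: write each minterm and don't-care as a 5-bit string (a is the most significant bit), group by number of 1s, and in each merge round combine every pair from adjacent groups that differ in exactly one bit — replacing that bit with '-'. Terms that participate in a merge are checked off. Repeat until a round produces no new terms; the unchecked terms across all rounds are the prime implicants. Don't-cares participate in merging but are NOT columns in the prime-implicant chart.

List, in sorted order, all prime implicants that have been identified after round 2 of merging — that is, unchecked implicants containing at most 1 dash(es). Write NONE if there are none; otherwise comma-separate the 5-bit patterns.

0-111, 1-000, 1-110, 11-10

Round 0: 00110✓ 00111✓ 01000✓ 01001✓ 01111✓ 10000✓ 10110✓ 10111✓ 11000✓ 11001✓ 11010✓ 11011✓ 11110✓
Round 1: -0110✓ -0111✓ -1000✓ -1001✓ 0-111 0011-✓ 0100-✓ 1-000 1-110 1011-✓ 11-10 110-0✓ 110-1✓ 1100-✓ 1101-✓
Round 2: -011- -100- 110--
PIs = {-011-, -100-, 0-111, 1-000, 1-110, 11-10, 110--}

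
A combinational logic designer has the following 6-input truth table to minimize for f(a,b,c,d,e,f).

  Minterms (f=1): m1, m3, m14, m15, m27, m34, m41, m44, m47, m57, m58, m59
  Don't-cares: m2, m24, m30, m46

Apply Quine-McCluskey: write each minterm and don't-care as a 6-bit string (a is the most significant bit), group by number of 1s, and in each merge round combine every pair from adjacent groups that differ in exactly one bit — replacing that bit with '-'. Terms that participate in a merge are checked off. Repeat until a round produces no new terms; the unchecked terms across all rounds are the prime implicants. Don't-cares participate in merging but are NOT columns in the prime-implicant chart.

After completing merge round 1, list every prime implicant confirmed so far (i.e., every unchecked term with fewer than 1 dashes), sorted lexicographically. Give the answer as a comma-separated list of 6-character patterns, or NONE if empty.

011000

Round 0: 000001✓ 000010✓ 000011✓ 001110✓ 001111✓ 011000 011011✓ 011110✓ 100010✓ 101001✓ 101100✓ 101110✓ 101111✓ 111001✓ 111010✓ 111011✓
Round 1: -00010 -01110✓ -01111✓ -11011 0-1110 0000-1 00001- 00111-✓ 1-1001 1011-0 10111-✓ 1110-1 11101-
Round 2: -0111-
PIs = {-00010, -0111-, -11011, 0-1110, 0000-1, 00001-, 011000, 1-1001, 1011-0, 1110-1, 11101-}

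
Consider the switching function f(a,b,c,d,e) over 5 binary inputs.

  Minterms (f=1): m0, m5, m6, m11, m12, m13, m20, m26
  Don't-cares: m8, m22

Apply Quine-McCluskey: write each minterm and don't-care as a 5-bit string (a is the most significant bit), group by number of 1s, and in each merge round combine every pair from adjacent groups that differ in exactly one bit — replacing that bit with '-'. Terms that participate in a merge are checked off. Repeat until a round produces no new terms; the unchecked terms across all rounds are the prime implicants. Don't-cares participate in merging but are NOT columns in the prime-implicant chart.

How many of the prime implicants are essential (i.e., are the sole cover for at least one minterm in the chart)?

Round 0: 00000✓ 00101✓ 00110✓ 01000✓ 01011 01100✓ 01101✓ 10100✓ 10110✓ 11010
Round 1: -0110 0-000 0-101 01-00 0110- 101-0
PIs = {-0110, 0-000, 0-101, 01-00, 01011, 0110-, 101-0, 11010}
Coverage chart:
  m0: 0-000 ←essential
  m5: 0-101 ←essential
  m6: -0110 ←essential
  m11: 01011 ←essential
  m12: 01-00,0110-
  m13: 0-101,0110-
  m20: 101-0 ←essential
  m26: 11010 ←essential
Essential: -0110, 0-000, 0-101, 01011, 101-0, 11010

6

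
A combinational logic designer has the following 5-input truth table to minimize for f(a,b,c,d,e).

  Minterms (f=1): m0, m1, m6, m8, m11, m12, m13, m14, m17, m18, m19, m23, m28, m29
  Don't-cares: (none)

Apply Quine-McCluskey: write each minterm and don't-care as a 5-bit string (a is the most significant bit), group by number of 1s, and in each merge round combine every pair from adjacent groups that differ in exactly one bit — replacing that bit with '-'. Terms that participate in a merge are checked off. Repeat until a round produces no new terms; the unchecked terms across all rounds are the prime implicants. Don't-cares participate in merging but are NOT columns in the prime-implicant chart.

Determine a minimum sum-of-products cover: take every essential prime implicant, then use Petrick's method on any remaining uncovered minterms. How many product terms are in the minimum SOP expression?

size-2^0 implicants → 00000(✓)  00001(✓)  00110(✓)  01000(✓)  01011  01100(✓)  01101(✓)  01110(✓)  10001(✓)  10010(✓)  10011(✓)  10111(✓)  11100(✓)  11101(✓)
size-2^1 implicants → -0001  -1100(✓)  -1101(✓)  0-000  0-110  0000-  01-00  011-0  0110-(✓)  10-11  100-1  1001-  1110-(✓)
size-2^2 implicants → -110-
Unchecked terms (primes): -0001, -110-, 0-000, 0-110, 0000-, 01-00, 01011, 011-0, 10-11, 100-1, 1001-
Minterm coverage:
  m0 ⊆ 0-000,0000-
  m1 ⊆ -0001,0000-
  m6 ⊆ 0-110 [E]
  m8 ⊆ 0-000,01-00
  m11 ⊆ 01011 [E]
  m12 ⊆ -110-,01-00,011-0
  m13 ⊆ -110- [E]
  m14 ⊆ 0-110,011-0
  m17 ⊆ -0001,100-1
  m18 ⊆ 1001- [E]
  m19 ⊆ 10-11,100-1,1001-
  m23 ⊆ 10-11 [E]
  m28 ⊆ -110- [E]
  m29 ⊆ -110- [E]
E = {-110-, 0-110, 01011, 10-11, 1001-}
Petrick residual → -0001, 0-000
Cover = b'c'd'e + bcd' + a'c'd'e' + a'cde' + a'bc'de + ab'de + ab'c'd  |cover|=7

7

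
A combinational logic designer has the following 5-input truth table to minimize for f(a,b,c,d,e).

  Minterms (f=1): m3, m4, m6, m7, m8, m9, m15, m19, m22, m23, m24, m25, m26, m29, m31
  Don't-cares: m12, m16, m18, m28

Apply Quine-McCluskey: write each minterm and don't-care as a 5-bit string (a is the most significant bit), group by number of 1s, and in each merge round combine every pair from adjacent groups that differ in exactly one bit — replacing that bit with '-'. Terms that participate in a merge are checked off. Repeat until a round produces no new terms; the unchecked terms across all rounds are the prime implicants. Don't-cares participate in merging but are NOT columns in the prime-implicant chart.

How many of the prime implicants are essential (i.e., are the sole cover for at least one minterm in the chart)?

[col 0] 00011*, 00100*, 00110*, 00111*, 01000*, 01001*, 01100*, 01111*, 10000*, 10010*, 10011*, 10110*, 10111*, 11000*, 11001*, 11010*, 11100*, 11101*, 11111*
[col 1] -0011*, -0110*, -0111*, -1000*, -1001*, -1100*, -1111*, 0-100, 0-111*, 00-11*, 001-0, 0011-*, 01-00*, 0100-*, 1-000*, 1-010*, 1-111*, 10-10*, 10-11*, 100-0*, 1001-*, 1011-*, 11-00*, 11-01*, 110-0*, 1100-*, 111-1, 1110-*
[col 2] --111, -0-11, -011-, -1-00, -100-, 1-0-0, 10-1-, 11-0-
Prime implicants: --111, -0-11, -011-, -1-00, -100-, 0-100, 001-0, 1-0-0, 10-1-, 11-0-, 111-1
PI chart (minterm → PIs covering it):
  3 | -0-11  (sole → essential)
  4 | 0-100,001-0
  6 | -011-,001-0
  7 | --111,-0-11,-011-
  8 | -1-00,-100-
  9 | -100-  (sole → essential)
  15 | --111  (sole → essential)
  19 | -0-11,10-1-
  22 | -011-,10-1-
  23 | --111,-0-11,-011-,10-1-
  24 | -1-00,-100-,1-0-0,11-0-
  25 | -100-,11-0-
  26 | 1-0-0  (sole → essential)
  29 | 11-0-,111-1
  31 | --111,111-1
Essential prime implicants: --111, -0-11, -100-, 1-0-0

4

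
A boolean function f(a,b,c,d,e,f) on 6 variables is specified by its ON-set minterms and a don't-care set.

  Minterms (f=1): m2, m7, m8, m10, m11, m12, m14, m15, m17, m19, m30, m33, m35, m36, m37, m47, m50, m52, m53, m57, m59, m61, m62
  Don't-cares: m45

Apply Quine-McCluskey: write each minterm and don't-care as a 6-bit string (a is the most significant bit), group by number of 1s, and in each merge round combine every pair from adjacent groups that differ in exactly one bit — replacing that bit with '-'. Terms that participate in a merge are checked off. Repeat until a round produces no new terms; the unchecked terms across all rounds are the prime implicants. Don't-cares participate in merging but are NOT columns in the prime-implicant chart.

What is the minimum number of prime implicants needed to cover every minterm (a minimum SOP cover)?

12

[col 0] 000010*, 000111*, 001000*, 001010*, 001011*, 001100*, 001110*, 001111*, 010001*, 010011*, 011110*, 100001*, 100011*, 100100*, 100101*, 101101*, 101111*, 110010, 110100*, 110101*, 111001*, 111011*, 111101*, 111110*
[col 1] -01111, -11110, 0-1110, 00-010, 00-111, 001-00*, 001-10*, 001-11*, 0010-0*, 00101-*, 0011-0*, 00111-*, 0100-1, 1-0100*, 1-0101*, 1-1101*, 10-101*, 100-01, 1000-1, 10010-*, 1011-1, 11-101*, 11010-*, 111-01, 1110-1
[col 2] 001--0, 001-1-, 1--101, 1-010-
Prime implicants: -01111, -11110, 0-1110, 00-010, 00-111, 001--0, 001-1-, 0100-1, 1--101, 1-010-, 100-01, 1000-1, 1011-1, 110010, 111-01, 1110-1
PI chart (minterm → PIs covering it):
  2 | 00-010  (sole → essential)
  7 | 00-111  (sole → essential)
  8 | 001--0  (sole → essential)
  10 | 00-010,001--0,001-1-
  11 | 001-1-  (sole → essential)
  12 | 001--0  (sole → essential)
  14 | 0-1110,001--0,001-1-
  15 | -01111,00-111,001-1-
  17 | 0100-1  (sole → essential)
  19 | 0100-1  (sole → essential)
  30 | -11110,0-1110
  33 | 100-01,1000-1
  35 | 1000-1  (sole → essential)
  36 | 1-010-  (sole → essential)
  37 | 1--101,1-010-,100-01
  47 | -01111,1011-1
  50 | 110010  (sole → essential)
  52 | 1-010-  (sole → essential)
  53 | 1--101,1-010-
  57 | 111-01,1110-1
  59 | 1110-1  (sole → essential)
  61 | 1--101,111-01
  62 | -11110  (sole → essential)
Essential prime implicants: -11110, 00-010, 00-111, 001--0, 001-1-, 0100-1, 1-010-, 1000-1, 110010, 1110-1
Petrick residual → -01111, 1--101
Minimum SOP uses 12 PIs: b'cdef + bcdef' + a'b'd'ef' + a'b'def + a'b'cf' + a'b'ce + a'bc'd'f + ade'f + ac'de' + ab'c'd'f + abc'd'ef' + abcd'f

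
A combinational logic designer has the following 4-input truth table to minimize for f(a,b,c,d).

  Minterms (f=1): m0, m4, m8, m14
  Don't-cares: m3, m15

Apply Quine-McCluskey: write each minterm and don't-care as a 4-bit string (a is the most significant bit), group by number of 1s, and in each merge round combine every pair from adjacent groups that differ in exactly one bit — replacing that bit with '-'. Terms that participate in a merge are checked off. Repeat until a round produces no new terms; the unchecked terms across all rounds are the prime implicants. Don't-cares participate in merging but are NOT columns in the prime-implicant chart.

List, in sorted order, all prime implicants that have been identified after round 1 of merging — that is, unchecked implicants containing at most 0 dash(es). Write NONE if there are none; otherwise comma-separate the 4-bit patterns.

[col 0] 0000*, 0011, 0100*, 1000*, 1110*, 1111*
[col 1] -000, 0-00, 111-
Prime implicants: -000, 0-00, 0011, 111-

0011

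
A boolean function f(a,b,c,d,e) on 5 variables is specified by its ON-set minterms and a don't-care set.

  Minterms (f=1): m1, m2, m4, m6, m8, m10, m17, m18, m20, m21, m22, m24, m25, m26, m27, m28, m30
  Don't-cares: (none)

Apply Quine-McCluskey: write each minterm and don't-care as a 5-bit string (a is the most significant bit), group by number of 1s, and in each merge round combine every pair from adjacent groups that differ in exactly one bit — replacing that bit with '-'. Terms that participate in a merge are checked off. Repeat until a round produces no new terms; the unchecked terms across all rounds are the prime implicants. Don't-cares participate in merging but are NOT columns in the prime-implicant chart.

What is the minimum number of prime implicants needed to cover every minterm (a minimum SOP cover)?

Round 0: 00001✓ 00010✓ 00100✓ 00110✓ 01000✓ 01010✓ 10001✓ 10010✓ 10100✓ 10101✓ 10110✓ 11000✓ 11001✓ 11010✓ 11011✓ 11100✓ 11110✓
Round 1: -0001 -0010✓ -0100✓ -0110✓ -1000✓ -1010✓ 0-010✓ 00-10✓ 001-0✓ 010-0✓ 1-001 1-010✓ 1-100✓ 1-110✓ 10-01 10-10✓ 101-0✓ 1010- 11-00✓ 11-10✓ 110-0✓ 110-1✓ 1100-✓ 1101-✓ 111-0✓
Round 2: --010 -0-10 -01-0 -10-0 1--10 1-1-0 11--0 110--
PIs = {--010, -0-10, -0001, -01-0, -10-0, 1--10, 1-001, 1-1-0, 10-01, 1010-, 11--0, 110--}
Coverage chart:
  m1: -0001 ←essential
  m2: --010,-0-10
  m4: -01-0 ←essential
  m6: -0-10,-01-0
  m8: -10-0 ←essential
  m10: --010,-10-0
  m17: -0001,1-001,10-01
  m18: --010,-0-10,1--10
  m20: -01-0,1-1-0,1010-
  m21: 10-01,1010-
  m22: -0-10,-01-0,1--10,1-1-0
  m24: -10-0,11--0,110--
  m25: 1-001,110--
  m26: --010,-10-0,1--10,11--0,110--
  m27: 110-- ←essential
  m28: 1-1-0,11--0
  m30: 1--10,1-1-0,11--0
Essential: -0001, -01-0, -10-0, 110--
Petrick residual → --010, 1-1-0, 10-01
Min cover (7 terms): c'de' + b'c'd'e + b'ce' + bc'e' + ace' + ab'd'e + abc'

7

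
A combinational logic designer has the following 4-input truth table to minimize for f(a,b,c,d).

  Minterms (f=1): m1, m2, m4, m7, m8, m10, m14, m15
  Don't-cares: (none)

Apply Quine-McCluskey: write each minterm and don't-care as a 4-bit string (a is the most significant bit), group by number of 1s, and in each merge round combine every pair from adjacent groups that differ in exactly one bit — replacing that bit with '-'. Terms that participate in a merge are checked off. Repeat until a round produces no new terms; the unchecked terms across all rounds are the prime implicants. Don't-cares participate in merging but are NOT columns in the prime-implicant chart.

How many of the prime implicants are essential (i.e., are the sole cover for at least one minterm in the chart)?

5

[col 0] 0001, 0010*, 0100, 0111*, 1000*, 1010*, 1110*, 1111*
[col 1] -010, -111, 1-10, 10-0, 111-
Prime implicants: -010, -111, 0001, 0100, 1-10, 10-0, 111-
PI chart (minterm → PIs covering it):
  1 | 0001  (sole → essential)
  2 | -010  (sole → essential)
  4 | 0100  (sole → essential)
  7 | -111  (sole → essential)
  8 | 10-0  (sole → essential)
  10 | -010,1-10,10-0
  14 | 1-10,111-
  15 | -111,111-
Essential prime implicants: -010, -111, 0001, 0100, 10-0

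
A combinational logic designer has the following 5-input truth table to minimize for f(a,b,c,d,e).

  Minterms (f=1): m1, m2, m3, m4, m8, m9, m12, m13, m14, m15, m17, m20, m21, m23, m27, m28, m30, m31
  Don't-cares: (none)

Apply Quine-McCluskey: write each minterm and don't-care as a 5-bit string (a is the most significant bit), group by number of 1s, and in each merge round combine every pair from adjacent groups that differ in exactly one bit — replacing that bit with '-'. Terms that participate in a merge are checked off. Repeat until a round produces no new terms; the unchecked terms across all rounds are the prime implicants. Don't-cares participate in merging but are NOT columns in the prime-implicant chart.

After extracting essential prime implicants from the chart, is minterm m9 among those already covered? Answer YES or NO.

Round 0: 00001✓ 00010✓ 00011✓ 00100✓ 01000✓ 01001✓ 01100✓ 01101✓ 01110✓ 01111✓ 10001✓ 10100✓ 10101✓ 10111✓ 11011✓ 11100✓ 11110✓ 11111✓
Round 1: -0001 -0100✓ -1100✓ -1110✓ -1111✓ 0-001 0-100✓ 000-1 0001- 01-00✓ 01-01✓ 0100-✓ 011-0✓ 011-1✓ 0110-✓ 0111-✓ 1-100✓ 1-111 10-01 101-1 1010- 11-11 111-0✓ 1111-✓
Round 2: --100 -11-0 -111- 01-0- 011--
PIs = {--100, -0001, -11-0, -111-, 0-001, 000-1, 0001-, 01-0-, 011--, 1-111, 10-01, 101-1, 1010-, 11-11}
Coverage chart:
  m1: -0001,0-001,000-1
  m2: 0001- ←essential
  m3: 000-1,0001-
  m4: --100 ←essential
  m8: 01-0- ←essential
  m9: 0-001,01-0-
  m12: --100,-11-0,01-0-,011--
  m13: 01-0-,011--
  m14: -11-0,-111-,011--
  m15: -111-,011--
  m17: -0001,10-01
  m20: --100,1010-
  m21: 10-01,101-1,1010-
  m23: 1-111,101-1
  m27: 11-11 ←essential
  m28: --100,-11-0
  m30: -11-0,-111-
  m31: -111-,1-111,11-11
Essential: --100, 0001-, 01-0-, 11-11

YES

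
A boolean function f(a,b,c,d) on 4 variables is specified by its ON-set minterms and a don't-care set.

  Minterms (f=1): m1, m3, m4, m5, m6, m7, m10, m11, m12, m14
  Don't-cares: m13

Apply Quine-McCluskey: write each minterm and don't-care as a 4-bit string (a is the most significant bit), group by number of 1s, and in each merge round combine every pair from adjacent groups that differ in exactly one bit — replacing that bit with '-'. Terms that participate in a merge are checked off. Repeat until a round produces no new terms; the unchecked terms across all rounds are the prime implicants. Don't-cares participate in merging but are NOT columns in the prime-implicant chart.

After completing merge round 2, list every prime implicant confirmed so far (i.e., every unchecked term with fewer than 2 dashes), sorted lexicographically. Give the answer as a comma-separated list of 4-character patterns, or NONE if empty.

-011, 1-10, 101-

size-2^0 implicants → 0001(✓)  0011(✓)  0100(✓)  0101(✓)  0110(✓)  0111(✓)  1010(✓)  1011(✓)  1100(✓)  1101(✓)  1110(✓)
size-2^1 implicants → -011  -100(✓)  -101(✓)  -110(✓)  0-01(✓)  0-11(✓)  00-1(✓)  01-0(✓)  01-1(✓)  010-(✓)  011-(✓)  1-10  101-  11-0(✓)  110-(✓)
size-2^2 implicants → -1-0  -10-  0--1  01--
Unchecked terms (primes): -011, -1-0, -10-, 0--1, 01--, 1-10, 101-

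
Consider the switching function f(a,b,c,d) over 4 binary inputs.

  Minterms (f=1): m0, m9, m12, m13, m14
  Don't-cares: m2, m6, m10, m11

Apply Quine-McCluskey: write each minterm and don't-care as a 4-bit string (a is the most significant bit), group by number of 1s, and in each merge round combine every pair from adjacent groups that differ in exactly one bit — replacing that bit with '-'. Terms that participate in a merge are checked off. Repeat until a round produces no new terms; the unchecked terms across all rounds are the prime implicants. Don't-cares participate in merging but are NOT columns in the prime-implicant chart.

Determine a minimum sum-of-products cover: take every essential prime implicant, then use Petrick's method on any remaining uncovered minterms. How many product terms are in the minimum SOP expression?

3

Round 0: 0000✓ 0010✓ 0110✓ 1001✓ 1010✓ 1011✓ 1100✓ 1101✓ 1110✓
Round 1: -010✓ -110✓ 0-10✓ 00-0 1-01 1-10✓ 10-1 101- 11-0 110-
Round 2: --10
PIs = {--10, 00-0, 1-01, 10-1, 101-, 11-0, 110-}
Coverage chart:
  m0: 00-0 ←essential
  m9: 1-01,10-1
  m12: 11-0,110-
  m13: 1-01,110-
  m14: --10,11-0
Essential: 00-0
Petrick residual → 1-01, 11-0
Min cover (3 terms): a'b'd' + ac'd + abd'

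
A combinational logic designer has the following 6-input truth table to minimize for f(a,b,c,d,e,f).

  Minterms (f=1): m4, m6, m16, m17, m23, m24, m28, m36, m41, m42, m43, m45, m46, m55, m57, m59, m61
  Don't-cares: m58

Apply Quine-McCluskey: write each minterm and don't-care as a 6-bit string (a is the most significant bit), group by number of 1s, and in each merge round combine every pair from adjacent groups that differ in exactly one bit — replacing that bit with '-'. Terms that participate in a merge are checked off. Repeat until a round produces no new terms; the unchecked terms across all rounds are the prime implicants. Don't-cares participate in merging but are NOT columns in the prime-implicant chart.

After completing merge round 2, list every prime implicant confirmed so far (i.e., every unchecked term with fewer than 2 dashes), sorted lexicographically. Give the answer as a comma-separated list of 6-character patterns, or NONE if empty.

[col 0] 000100*, 000110*, 010000*, 010001*, 010111*, 011000*, 011100*, 100100*, 101001*, 101010*, 101011*, 101101*, 101110*, 110111*, 111001*, 111010*, 111011*, 111101*
[col 1] -00100, -10111, 0001-0, 01-000, 01000-, 011-00, 1-1001*, 1-1010*, 1-1011*, 1-1101*, 101-01*, 101-10, 1010-1*, 10101-*, 111-01*, 1110-1*, 11101-*
[col 2] 1-1-01, 1-10-1, 1-101-
Prime implicants: -00100, -10111, 0001-0, 01-000, 01000-, 011-00, 1-1-01, 1-10-1, 1-101-, 101-10

-00100, -10111, 0001-0, 01-000, 01000-, 011-00, 101-10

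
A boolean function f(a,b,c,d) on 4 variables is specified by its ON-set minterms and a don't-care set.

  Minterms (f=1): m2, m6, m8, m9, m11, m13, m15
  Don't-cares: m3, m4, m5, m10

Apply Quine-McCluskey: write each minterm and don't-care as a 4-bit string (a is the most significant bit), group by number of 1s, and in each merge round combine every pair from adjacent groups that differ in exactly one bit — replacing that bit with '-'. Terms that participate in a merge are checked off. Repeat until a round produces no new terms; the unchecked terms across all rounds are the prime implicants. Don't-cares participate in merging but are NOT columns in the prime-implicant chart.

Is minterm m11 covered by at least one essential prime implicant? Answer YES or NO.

size-2^0 implicants → 0010(✓)  0011(✓)  0100(✓)  0101(✓)  0110(✓)  1000(✓)  1001(✓)  1010(✓)  1011(✓)  1101(✓)  1111(✓)
size-2^1 implicants → -010(✓)  -011(✓)  -101  0-10  001-(✓)  01-0  010-  1-01(✓)  1-11(✓)  10-0(✓)  10-1(✓)  100-(✓)  101-(✓)  11-1(✓)
size-2^2 implicants → -01-  1--1  10--
Unchecked terms (primes): -01-, -101, 0-10, 01-0, 010-, 1--1, 10--
Minterm coverage:
  m2 ⊆ -01-,0-10
  m6 ⊆ 0-10,01-0
  m8 ⊆ 10-- [E]
  m9 ⊆ 1--1,10--
  m11 ⊆ -01-,1--1,10--
  m13 ⊆ -101,1--1
  m15 ⊆ 1--1 [E]
E = {1--1, 10--}

YES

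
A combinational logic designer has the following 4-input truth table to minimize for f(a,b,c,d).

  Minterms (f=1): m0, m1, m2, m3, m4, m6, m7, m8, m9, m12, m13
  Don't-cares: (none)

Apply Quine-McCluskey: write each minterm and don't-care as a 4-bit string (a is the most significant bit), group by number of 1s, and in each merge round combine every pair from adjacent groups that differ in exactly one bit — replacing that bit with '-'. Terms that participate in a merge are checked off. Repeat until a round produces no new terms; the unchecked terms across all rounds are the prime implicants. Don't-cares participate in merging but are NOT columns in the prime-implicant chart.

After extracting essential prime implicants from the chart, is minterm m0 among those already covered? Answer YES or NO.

NO

size-2^0 implicants → 0000(✓)  0001(✓)  0010(✓)  0011(✓)  0100(✓)  0110(✓)  0111(✓)  1000(✓)  1001(✓)  1100(✓)  1101(✓)
size-2^1 implicants → -000(✓)  -001(✓)  -100(✓)  0-00(✓)  0-10(✓)  0-11(✓)  00-0(✓)  00-1(✓)  000-(✓)  001-(✓)  01-0(✓)  011-(✓)  1-00(✓)  1-01(✓)  100-(✓)  110-(✓)
size-2^2 implicants → --00  -00-  0--0  0-1-  00--  1-0-
Unchecked terms (primes): --00, -00-, 0--0, 0-1-, 00--, 1-0-
Minterm coverage:
  m0 ⊆ --00,-00-,0--0,00--
  m1 ⊆ -00-,00--
  m2 ⊆ 0--0,0-1-,00--
  m3 ⊆ 0-1-,00--
  m4 ⊆ --00,0--0
  m6 ⊆ 0--0,0-1-
  m7 ⊆ 0-1- [E]
  m8 ⊆ --00,-00-,1-0-
  m9 ⊆ -00-,1-0-
  m12 ⊆ --00,1-0-
  m13 ⊆ 1-0- [E]
E = {0-1-, 1-0-}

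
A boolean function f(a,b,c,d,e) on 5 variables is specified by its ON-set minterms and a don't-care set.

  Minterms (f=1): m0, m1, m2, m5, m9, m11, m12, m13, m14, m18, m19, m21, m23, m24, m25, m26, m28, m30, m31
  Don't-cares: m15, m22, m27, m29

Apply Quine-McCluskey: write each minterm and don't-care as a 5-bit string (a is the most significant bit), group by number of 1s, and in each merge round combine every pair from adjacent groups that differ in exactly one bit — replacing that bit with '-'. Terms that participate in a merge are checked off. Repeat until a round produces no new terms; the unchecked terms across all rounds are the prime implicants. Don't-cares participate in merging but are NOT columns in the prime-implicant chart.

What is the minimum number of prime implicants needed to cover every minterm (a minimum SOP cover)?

[col 0] 00000*, 00001*, 00010*, 00101*, 01001*, 01011*, 01100*, 01101*, 01110*, 01111*, 10010*, 10011*, 10101*, 10110*, 10111*, 11000*, 11001*, 11010*, 11011*, 11100*, 11101*, 11110*, 11111*
[col 1] -0010, -0101*, -1001*, -1011*, -1100*, -1101*, -1110*, -1111*, 0-001*, 0-101*, 00-01*, 000-0, 0000-, 01-01*, 01-11*, 010-1*, 011-0*, 011-1*, 0110-*, 0111-*, 1-010*, 1-011*, 1-101*, 1-110*, 1-111*, 10-10*, 10-11*, 1001-*, 101-1*, 1011-*, 11-00*, 11-01*, 11-10*, 11-11*, 110-0*, 110-1*, 1100-*, 1101-*, 111-0*, 111-1*, 1110-*, 1111-*
[col 2] --101, -1-01*, -1-11*, -10-1*, -11-0*, -11-1*, -110-*, -111-*, 0--01, 01--1*, 011--*, 1--10*, 1--11*, 1-01-*, 1-1-1, 1-11-*, 10-1-*, 11--0*, 11--1*, 11-0-*, 11-1-*, 110--*, 111--*
[col 3] -1--1, -11--, 1--1-, 11---
Prime implicants: --101, -0010, -1--1, -11--, 0--01, 000-0, 0000-, 1--1-, 1-1-1, 11---
PI chart (minterm → PIs covering it):
  0 | 000-0,0000-
  1 | 0--01,0000-
  2 | -0010,000-0
  5 | --101,0--01
  9 | -1--1,0--01
  11 | -1--1  (sole → essential)
  12 | -11--  (sole → essential)
  13 | --101,-1--1,-11--,0--01
  14 | -11--  (sole → essential)
  18 | -0010,1--1-
  19 | 1--1-  (sole → essential)
  21 | --101,1-1-1
  23 | 1--1-,1-1-1
  24 | 11---  (sole → essential)
  25 | -1--1,11---
  26 | 1--1-,11---
  28 | -11--,11---
  30 | -11--,1--1-,11---
  31 | -1--1,-11--,1--1-,1-1-1,11---
Essential prime implicants: -1--1, -11--, 1--1-, 11---
Petrick residual → --101, -0010, 0000-
Minimum SOP uses 7 PIs: cd'e + b'c'de' + be + bc + a'b'c'd' + ad + ab

7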